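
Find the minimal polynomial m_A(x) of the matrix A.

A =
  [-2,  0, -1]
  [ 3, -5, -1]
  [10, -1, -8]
x^3 + 15*x^2 + 75*x + 125

The characteristic polynomial is χ_A(x) = (x + 5)^3, so the eigenvalues are known. The minimal polynomial is
  m_A(x) = Π_λ (x − λ)^{k_λ}
where k_λ is the size of the *largest* Jordan block for λ (equivalently, the smallest k with (A − λI)^k v = 0 for every generalised eigenvector v of λ).

  λ = -5: largest Jordan block has size 3, contributing (x + 5)^3

So m_A(x) = (x + 5)^3 = x^3 + 15*x^2 + 75*x + 125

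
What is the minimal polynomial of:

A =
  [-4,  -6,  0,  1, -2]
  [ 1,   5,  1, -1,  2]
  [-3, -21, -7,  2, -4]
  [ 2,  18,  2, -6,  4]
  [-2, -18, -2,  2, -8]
x^2 + 8*x + 16

The characteristic polynomial is χ_A(x) = (x + 4)^5, so the eigenvalues are known. The minimal polynomial is
  m_A(x) = Π_λ (x − λ)^{k_λ}
where k_λ is the size of the *largest* Jordan block for λ (equivalently, the smallest k with (A − λI)^k v = 0 for every generalised eigenvector v of λ).

  λ = -4: largest Jordan block has size 2, contributing (x + 4)^2

So m_A(x) = (x + 4)^2 = x^2 + 8*x + 16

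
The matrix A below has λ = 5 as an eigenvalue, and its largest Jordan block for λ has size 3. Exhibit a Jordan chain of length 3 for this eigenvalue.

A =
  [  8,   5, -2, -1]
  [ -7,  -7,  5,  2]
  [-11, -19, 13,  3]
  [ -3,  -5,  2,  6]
A Jordan chain for λ = 5 of length 3:
v_1 = (-1, 2, 3, 1)ᵀ
v_2 = (3, -7, -11, -3)ᵀ
v_3 = (1, 0, 0, 0)ᵀ

Let N = A − (5)·I. We want v_3 with N^3 v_3 = 0 but N^2 v_3 ≠ 0; then v_{j-1} := N · v_j for j = 3, …, 2.

Pick v_3 = (1, 0, 0, 0)ᵀ.
Then v_2 = N · v_3 = (3, -7, -11, -3)ᵀ.
Then v_1 = N · v_2 = (-1, 2, 3, 1)ᵀ.

Sanity check: (A − (5)·I) v_1 = (0, 0, 0, 0)ᵀ = 0. ✓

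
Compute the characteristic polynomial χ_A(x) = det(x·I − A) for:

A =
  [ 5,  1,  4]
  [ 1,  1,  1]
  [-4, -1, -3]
x^3 - 3*x^2 + 3*x - 1

Expanding det(x·I − A) (e.g. by cofactor expansion or by noting that A is similar to its Jordan form J, which has the same characteristic polynomial as A) gives
  χ_A(x) = x^3 - 3*x^2 + 3*x - 1
which factors as (x - 1)^3. The eigenvalues (with algebraic multiplicities) are λ = 1 with multiplicity 3.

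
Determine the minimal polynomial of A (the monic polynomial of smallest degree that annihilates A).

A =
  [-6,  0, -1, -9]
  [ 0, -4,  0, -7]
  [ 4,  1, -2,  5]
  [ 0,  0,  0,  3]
x^4 + 9*x^3 + 12*x^2 - 80*x - 192

The characteristic polynomial is χ_A(x) = (x - 3)*(x + 4)^3, so the eigenvalues are known. The minimal polynomial is
  m_A(x) = Π_λ (x − λ)^{k_λ}
where k_λ is the size of the *largest* Jordan block for λ (equivalently, the smallest k with (A − λI)^k v = 0 for every generalised eigenvector v of λ).

  λ = -4: largest Jordan block has size 3, contributing (x + 4)^3
  λ = 3: largest Jordan block has size 1, contributing (x − 3)

So m_A(x) = (x - 3)*(x + 4)^3 = x^4 + 9*x^3 + 12*x^2 - 80*x - 192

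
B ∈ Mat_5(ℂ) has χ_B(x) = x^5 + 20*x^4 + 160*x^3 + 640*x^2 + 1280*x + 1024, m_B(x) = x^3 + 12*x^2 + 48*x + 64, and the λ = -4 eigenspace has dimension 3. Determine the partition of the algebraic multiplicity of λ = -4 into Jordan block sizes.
Block sizes for λ = -4: [3, 1, 1]

Step 1 — from the characteristic polynomial, algebraic multiplicity of λ = -4 is 5. From dim ker(B − (-4)·I) = 3, there are exactly 3 Jordan blocks for λ = -4.
Step 2 — from the minimal polynomial, the factor (x + 4)^3 tells us the largest block for λ = -4 has size 3.
Step 3 — with total size 5, 3 blocks, and largest block 3, the block sizes (in nonincreasing order) are [3, 1, 1].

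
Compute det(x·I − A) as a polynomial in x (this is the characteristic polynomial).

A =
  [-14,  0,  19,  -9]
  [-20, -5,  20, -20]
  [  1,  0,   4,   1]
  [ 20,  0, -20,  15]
x^4 - 50*x^2 + 625

Expanding det(x·I − A) (e.g. by cofactor expansion or by noting that A is similar to its Jordan form J, which has the same characteristic polynomial as A) gives
  χ_A(x) = x^4 - 50*x^2 + 625
which factors as (x - 5)^2*(x + 5)^2. The eigenvalues (with algebraic multiplicities) are λ = -5 with multiplicity 2, λ = 5 with multiplicity 2.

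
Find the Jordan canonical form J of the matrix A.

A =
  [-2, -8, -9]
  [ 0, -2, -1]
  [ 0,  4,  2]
J_1(-2) ⊕ J_2(0)

The characteristic polynomial is
  det(x·I − A) = x^3 + 2*x^2 = x^2*(x + 2)

Eigenvalues and multiplicities (the geometric multiplicity of λ is n − rank(A − λI), which equals the number of Jordan blocks for λ):
  λ = -2: algebraic multiplicity = 1, geometric multiplicity = 1
  λ = 0: algebraic multiplicity = 2, geometric multiplicity = 1

Determining the block sizes for each eigenvalue:
  λ = -2: one block (gm = 1), so the single block has size am = 1 → block sizes [1]
  λ = 0: one block (gm = 1), so the single block has size am = 2 → block sizes [2]

Assembling the blocks gives a Jordan form
J =
  [-2, 0, 0]
  [ 0, 0, 1]
  [ 0, 0, 0]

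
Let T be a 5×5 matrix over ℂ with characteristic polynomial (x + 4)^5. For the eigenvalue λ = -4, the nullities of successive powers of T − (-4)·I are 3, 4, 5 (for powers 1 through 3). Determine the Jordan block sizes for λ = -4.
Block sizes for λ = -4: [3, 1, 1]

From the dimensions of kernels of powers, the number of Jordan blocks of size at least j is d_j − d_{j−1} where d_j = dim ker(N^j) (with d_0 = 0). Computing the differences gives [3, 1, 1].
The number of blocks of size exactly k is (#blocks of size ≥ k) − (#blocks of size ≥ k + 1), so the partition is: 2 block(s) of size 1, 1 block(s) of size 3.
In nonincreasing order the block sizes are [3, 1, 1].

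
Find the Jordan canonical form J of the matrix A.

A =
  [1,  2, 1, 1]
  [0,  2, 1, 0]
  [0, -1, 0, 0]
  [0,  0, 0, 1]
J_3(1) ⊕ J_1(1)

The characteristic polynomial is
  det(x·I − A) = x^4 - 4*x^3 + 6*x^2 - 4*x + 1 = (x - 1)^4

Eigenvalues and multiplicities (the geometric multiplicity of λ is n − rank(A − λI), which equals the number of Jordan blocks for λ):
  λ = 1: algebraic multiplicity = 4, geometric multiplicity = 2

Determining the block sizes for each eigenvalue:
  λ = 1: with am = 4 and gm = 2, the partition is not yet determined (e.g. several partitions of 4 into 2 parts exist). Let N = A − (1)·I. Computing rank(N^1) = 2, rank(N^2) = 1, rank(N^3) = 0; the number of blocks of size ≥ j is rank(N^{j−1}) − rank(N^j), giving [2, 1, 1]. So we have 1 block(s) of size 3, 1 block(s) of size 1 → block sizes [3, 1]

Assembling the blocks gives a Jordan form
J =
  [1, 1, 0, 0]
  [0, 1, 1, 0]
  [0, 0, 1, 0]
  [0, 0, 0, 1]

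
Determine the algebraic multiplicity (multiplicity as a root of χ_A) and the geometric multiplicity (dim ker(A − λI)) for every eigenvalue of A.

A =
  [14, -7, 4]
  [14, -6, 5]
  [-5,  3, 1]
λ = 3: alg = 3, geom = 1

Step 1 — factor the characteristic polynomial to read off the algebraic multiplicities:
  χ_A(x) = (x - 3)^3

Step 2 — compute geometric multiplicities via the rank-nullity identity g(λ) = n − rank(A − λI):
  rank(A − (3)·I) = 2, so dim ker(A − (3)·I) = n − 2 = 1

Summary:
  λ = 3: algebraic multiplicity = 3, geometric multiplicity = 1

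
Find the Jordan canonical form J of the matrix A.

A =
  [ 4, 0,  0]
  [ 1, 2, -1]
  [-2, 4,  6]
J_2(4) ⊕ J_1(4)

The characteristic polynomial is
  det(x·I − A) = x^3 - 12*x^2 + 48*x - 64 = (x - 4)^3

Eigenvalues and multiplicities (the geometric multiplicity of λ is n − rank(A − λI), which equals the number of Jordan blocks for λ):
  λ = 4: algebraic multiplicity = 3, geometric multiplicity = 2

Determining the block sizes for each eigenvalue:
  λ = 4: 2 blocks summing to 3 forces exactly one block of size 2 and the rest size 1 → block sizes [2, 1]

Assembling the blocks gives a Jordan form
J =
  [4, 1, 0]
  [0, 4, 0]
  [0, 0, 4]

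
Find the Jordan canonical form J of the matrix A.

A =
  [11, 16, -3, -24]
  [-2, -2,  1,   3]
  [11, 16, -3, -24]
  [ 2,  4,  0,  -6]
J_3(0) ⊕ J_1(0)

The characteristic polynomial is
  det(x·I − A) = x^4

Eigenvalues and multiplicities (the geometric multiplicity of λ is n − rank(A − λI), which equals the number of Jordan blocks for λ):
  λ = 0: algebraic multiplicity = 4, geometric multiplicity = 2

Determining the block sizes for each eigenvalue:
  λ = 0: with am = 4 and gm = 2, the partition is not yet determined (e.g. several partitions of 4 into 2 parts exist). Let N = A − (0)·I. Computing rank(N^1) = 2, rank(N^2) = 1, rank(N^3) = 0; the number of blocks of size ≥ j is rank(N^{j−1}) − rank(N^j), giving [2, 1, 1]. So we have 1 block(s) of size 3, 1 block(s) of size 1 → block sizes [3, 1]

Assembling the blocks gives a Jordan form
J =
  [0, 1, 0, 0]
  [0, 0, 1, 0]
  [0, 0, 0, 0]
  [0, 0, 0, 0]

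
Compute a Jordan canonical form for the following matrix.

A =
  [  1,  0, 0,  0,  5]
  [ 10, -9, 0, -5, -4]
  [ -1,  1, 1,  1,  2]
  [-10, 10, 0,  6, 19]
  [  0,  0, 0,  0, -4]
J_2(-4) ⊕ J_2(1) ⊕ J_1(1)

The characteristic polynomial is
  det(x·I − A) = x^5 + 5*x^4 - 5*x^3 - 25*x^2 + 40*x - 16 = (x - 1)^3*(x + 4)^2

Eigenvalues and multiplicities (the geometric multiplicity of λ is n − rank(A − λI), which equals the number of Jordan blocks for λ):
  λ = -4: algebraic multiplicity = 2, geometric multiplicity = 1
  λ = 1: algebraic multiplicity = 3, geometric multiplicity = 2

Determining the block sizes for each eigenvalue:
  λ = -4: one block (gm = 1), so the single block has size am = 2 → block sizes [2]
  λ = 1: 2 blocks summing to 3 forces exactly one block of size 2 and the rest size 1 → block sizes [2, 1]

Assembling the blocks gives a Jordan form
J =
  [-4,  1, 0, 0, 0]
  [ 0, -4, 0, 0, 0]
  [ 0,  0, 1, 1, 0]
  [ 0,  0, 0, 1, 0]
  [ 0,  0, 0, 0, 1]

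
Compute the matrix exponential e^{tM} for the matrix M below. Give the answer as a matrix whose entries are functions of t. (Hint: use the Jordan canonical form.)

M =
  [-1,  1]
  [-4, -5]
e^{tM} =
  [2*t*exp(-3*t) + exp(-3*t), t*exp(-3*t)]
  [-4*t*exp(-3*t), -2*t*exp(-3*t) + exp(-3*t)]

Strategy: write M = P · J · P⁻¹ where J is a Jordan canonical form, so e^{tM} = P · e^{tJ} · P⁻¹, and e^{tJ} can be computed block-by-block.

M has Jordan form
J =
  [-3,  1]
  [ 0, -3]
(up to reordering of blocks).

Per-block formulas:
  For a 2×2 Jordan block J_2(-3): exp(t · J_2(-3)) = e^(-3t)·(I + t·N), where N is the 2×2 nilpotent shift.

After assembling e^{tJ} and conjugating by P, we get:

e^{tM} =
  [2*t*exp(-3*t) + exp(-3*t), t*exp(-3*t)]
  [-4*t*exp(-3*t), -2*t*exp(-3*t) + exp(-3*t)]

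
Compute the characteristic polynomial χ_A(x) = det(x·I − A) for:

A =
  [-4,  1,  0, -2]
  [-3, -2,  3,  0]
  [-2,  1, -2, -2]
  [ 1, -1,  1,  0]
x^4 + 8*x^3 + 24*x^2 + 32*x + 16

Expanding det(x·I − A) (e.g. by cofactor expansion or by noting that A is similar to its Jordan form J, which has the same characteristic polynomial as A) gives
  χ_A(x) = x^4 + 8*x^3 + 24*x^2 + 32*x + 16
which factors as (x + 2)^4. The eigenvalues (with algebraic multiplicities) are λ = -2 with multiplicity 4.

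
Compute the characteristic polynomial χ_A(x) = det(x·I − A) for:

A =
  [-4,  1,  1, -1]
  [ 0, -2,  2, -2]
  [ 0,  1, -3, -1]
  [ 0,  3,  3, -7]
x^4 + 16*x^3 + 96*x^2 + 256*x + 256

Expanding det(x·I − A) (e.g. by cofactor expansion or by noting that A is similar to its Jordan form J, which has the same characteristic polynomial as A) gives
  χ_A(x) = x^4 + 16*x^3 + 96*x^2 + 256*x + 256
which factors as (x + 4)^4. The eigenvalues (with algebraic multiplicities) are λ = -4 with multiplicity 4.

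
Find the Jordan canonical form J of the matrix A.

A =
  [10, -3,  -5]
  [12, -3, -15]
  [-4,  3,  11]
J_2(6) ⊕ J_1(6)

The characteristic polynomial is
  det(x·I − A) = x^3 - 18*x^2 + 108*x - 216 = (x - 6)^3

Eigenvalues and multiplicities (the geometric multiplicity of λ is n − rank(A − λI), which equals the number of Jordan blocks for λ):
  λ = 6: algebraic multiplicity = 3, geometric multiplicity = 2

Determining the block sizes for each eigenvalue:
  λ = 6: 2 blocks summing to 3 forces exactly one block of size 2 and the rest size 1 → block sizes [2, 1]

Assembling the blocks gives a Jordan form
J =
  [6, 1, 0]
  [0, 6, 0]
  [0, 0, 6]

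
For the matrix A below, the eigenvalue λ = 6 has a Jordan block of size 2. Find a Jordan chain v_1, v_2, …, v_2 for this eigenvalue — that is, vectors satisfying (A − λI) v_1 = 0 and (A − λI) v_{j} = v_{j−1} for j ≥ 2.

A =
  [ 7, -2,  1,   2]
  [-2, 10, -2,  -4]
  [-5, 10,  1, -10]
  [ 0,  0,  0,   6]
A Jordan chain for λ = 6 of length 2:
v_1 = (1, -2, -5, 0)ᵀ
v_2 = (1, 0, 0, 0)ᵀ

Let N = A − (6)·I. We want v_2 with N^2 v_2 = 0 but N^1 v_2 ≠ 0; then v_{j-1} := N · v_j for j = 2, …, 2.

Pick v_2 = (1, 0, 0, 0)ᵀ.
Then v_1 = N · v_2 = (1, -2, -5, 0)ᵀ.

Sanity check: (A − (6)·I) v_1 = (0, 0, 0, 0)ᵀ = 0. ✓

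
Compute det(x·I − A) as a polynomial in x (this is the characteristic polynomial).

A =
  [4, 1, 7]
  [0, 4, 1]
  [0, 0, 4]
x^3 - 12*x^2 + 48*x - 64

Expanding det(x·I − A) (e.g. by cofactor expansion or by noting that A is similar to its Jordan form J, which has the same characteristic polynomial as A) gives
  χ_A(x) = x^3 - 12*x^2 + 48*x - 64
which factors as (x - 4)^3. The eigenvalues (with algebraic multiplicities) are λ = 4 with multiplicity 3.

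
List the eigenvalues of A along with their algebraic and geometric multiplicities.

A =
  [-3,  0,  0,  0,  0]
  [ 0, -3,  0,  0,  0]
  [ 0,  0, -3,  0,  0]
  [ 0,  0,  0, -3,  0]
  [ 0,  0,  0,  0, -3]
λ = -3: alg = 5, geom = 5

Step 1 — factor the characteristic polynomial to read off the algebraic multiplicities:
  χ_A(x) = (x + 3)^5

Step 2 — compute geometric multiplicities via the rank-nullity identity g(λ) = n − rank(A − λI):
  rank(A − (-3)·I) = 0, so dim ker(A − (-3)·I) = n − 0 = 5

Summary:
  λ = -3: algebraic multiplicity = 5, geometric multiplicity = 5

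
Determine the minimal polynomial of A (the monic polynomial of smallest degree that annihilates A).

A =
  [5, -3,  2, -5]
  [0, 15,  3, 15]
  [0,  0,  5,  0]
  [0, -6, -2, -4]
x^4 - 21*x^3 + 165*x^2 - 575*x + 750

The characteristic polynomial is χ_A(x) = (x - 6)*(x - 5)^3, so the eigenvalues are known. The minimal polynomial is
  m_A(x) = Π_λ (x − λ)^{k_λ}
where k_λ is the size of the *largest* Jordan block for λ (equivalently, the smallest k with (A − λI)^k v = 0 for every generalised eigenvector v of λ).

  λ = 5: largest Jordan block has size 3, contributing (x − 5)^3
  λ = 6: largest Jordan block has size 1, contributing (x − 6)

So m_A(x) = (x - 6)*(x - 5)^3 = x^4 - 21*x^3 + 165*x^2 - 575*x + 750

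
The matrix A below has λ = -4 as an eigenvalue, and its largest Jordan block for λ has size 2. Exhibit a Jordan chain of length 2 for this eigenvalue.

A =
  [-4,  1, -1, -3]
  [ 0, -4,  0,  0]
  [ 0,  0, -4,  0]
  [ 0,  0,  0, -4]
A Jordan chain for λ = -4 of length 2:
v_1 = (1, 0, 0, 0)ᵀ
v_2 = (0, 1, 0, 0)ᵀ

Let N = A − (-4)·I. We want v_2 with N^2 v_2 = 0 but N^1 v_2 ≠ 0; then v_{j-1} := N · v_j for j = 2, …, 2.

Pick v_2 = (0, 1, 0, 0)ᵀ.
Then v_1 = N · v_2 = (1, 0, 0, 0)ᵀ.

Sanity check: (A − (-4)·I) v_1 = (0, 0, 0, 0)ᵀ = 0. ✓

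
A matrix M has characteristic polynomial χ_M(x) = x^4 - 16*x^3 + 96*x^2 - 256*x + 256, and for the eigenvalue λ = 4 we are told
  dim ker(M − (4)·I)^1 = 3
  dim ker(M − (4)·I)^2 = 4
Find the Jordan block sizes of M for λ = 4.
Block sizes for λ = 4: [2, 1, 1]

From the dimensions of kernels of powers, the number of Jordan blocks of size at least j is d_j − d_{j−1} where d_j = dim ker(N^j) (with d_0 = 0). Computing the differences gives [3, 1].
The number of blocks of size exactly k is (#blocks of size ≥ k) − (#blocks of size ≥ k + 1), so the partition is: 2 block(s) of size 1, 1 block(s) of size 2.
In nonincreasing order the block sizes are [2, 1, 1].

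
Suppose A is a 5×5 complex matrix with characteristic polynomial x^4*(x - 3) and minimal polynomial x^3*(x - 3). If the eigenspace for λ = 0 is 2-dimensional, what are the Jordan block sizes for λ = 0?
Block sizes for λ = 0: [3, 1]

Step 1 — from the characteristic polynomial, algebraic multiplicity of λ = 0 is 4. From dim ker(A − (0)·I) = 2, there are exactly 2 Jordan blocks for λ = 0.
Step 2 — from the minimal polynomial, the factor (x − 0)^3 tells us the largest block for λ = 0 has size 3.
Step 3 — with total size 4, 2 blocks, and largest block 3, the block sizes (in nonincreasing order) are [3, 1].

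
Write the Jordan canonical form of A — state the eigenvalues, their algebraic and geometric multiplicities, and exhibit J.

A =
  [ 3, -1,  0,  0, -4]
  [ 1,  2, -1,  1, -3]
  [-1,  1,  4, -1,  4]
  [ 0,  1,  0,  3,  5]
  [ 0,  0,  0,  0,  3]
J_3(3) ⊕ J_2(3)

The characteristic polynomial is
  det(x·I − A) = x^5 - 15*x^4 + 90*x^3 - 270*x^2 + 405*x - 243 = (x - 3)^5

Eigenvalues and multiplicities (the geometric multiplicity of λ is n − rank(A − λI), which equals the number of Jordan blocks for λ):
  λ = 3: algebraic multiplicity = 5, geometric multiplicity = 2

Determining the block sizes for each eigenvalue:
  λ = 3: with am = 5 and gm = 2, the partition is not yet determined (e.g. several partitions of 5 into 2 parts exist). Let N = A − (3)·I. Computing rank(N^1) = 3, rank(N^2) = 1, rank(N^3) = 0; the number of blocks of size ≥ j is rank(N^{j−1}) − rank(N^j), giving [2, 2, 1]. So we have 1 block(s) of size 3, 1 block(s) of size 2 → block sizes [3, 2]

Assembling the blocks gives a Jordan form
J =
  [3, 1, 0, 0, 0]
  [0, 3, 1, 0, 0]
  [0, 0, 3, 0, 0]
  [0, 0, 0, 3, 1]
  [0, 0, 0, 0, 3]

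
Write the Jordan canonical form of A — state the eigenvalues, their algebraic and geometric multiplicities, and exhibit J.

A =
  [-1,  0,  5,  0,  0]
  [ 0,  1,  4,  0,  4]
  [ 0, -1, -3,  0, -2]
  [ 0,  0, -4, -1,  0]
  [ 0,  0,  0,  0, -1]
J_3(-1) ⊕ J_1(-1) ⊕ J_1(-1)

The characteristic polynomial is
  det(x·I − A) = x^5 + 5*x^4 + 10*x^3 + 10*x^2 + 5*x + 1 = (x + 1)^5

Eigenvalues and multiplicities (the geometric multiplicity of λ is n − rank(A − λI), which equals the number of Jordan blocks for λ):
  λ = -1: algebraic multiplicity = 5, geometric multiplicity = 3

Determining the block sizes for each eigenvalue:
  λ = -1: with am = 5 and gm = 3, the partition is not yet determined (e.g. several partitions of 5 into 3 parts exist). Let N = A − (-1)·I. Computing rank(N^1) = 2, rank(N^2) = 1, rank(N^3) = 0; the number of blocks of size ≥ j is rank(N^{j−1}) − rank(N^j), giving [3, 1, 1]. So we have 1 block(s) of size 3, 2 block(s) of size 1 → block sizes [3, 1, 1]

Assembling the blocks gives a Jordan form
J =
  [-1,  1,  0,  0,  0]
  [ 0, -1,  1,  0,  0]
  [ 0,  0, -1,  0,  0]
  [ 0,  0,  0, -1,  0]
  [ 0,  0,  0,  0, -1]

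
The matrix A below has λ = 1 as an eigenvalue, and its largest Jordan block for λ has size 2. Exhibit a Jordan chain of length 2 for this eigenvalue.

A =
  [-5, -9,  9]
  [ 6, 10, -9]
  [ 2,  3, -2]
A Jordan chain for λ = 1 of length 2:
v_1 = (-6, 6, 2)ᵀ
v_2 = (1, 0, 0)ᵀ

Let N = A − (1)·I. We want v_2 with N^2 v_2 = 0 but N^1 v_2 ≠ 0; then v_{j-1} := N · v_j for j = 2, …, 2.

Pick v_2 = (1, 0, 0)ᵀ.
Then v_1 = N · v_2 = (-6, 6, 2)ᵀ.

Sanity check: (A − (1)·I) v_1 = (0, 0, 0)ᵀ = 0. ✓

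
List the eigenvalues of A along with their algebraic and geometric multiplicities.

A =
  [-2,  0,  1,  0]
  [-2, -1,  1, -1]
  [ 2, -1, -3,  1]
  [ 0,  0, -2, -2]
λ = -2: alg = 4, geom = 2

Step 1 — factor the characteristic polynomial to read off the algebraic multiplicities:
  χ_A(x) = (x + 2)^4

Step 2 — compute geometric multiplicities via the rank-nullity identity g(λ) = n − rank(A − λI):
  rank(A − (-2)·I) = 2, so dim ker(A − (-2)·I) = n − 2 = 2

Summary:
  λ = -2: algebraic multiplicity = 4, geometric multiplicity = 2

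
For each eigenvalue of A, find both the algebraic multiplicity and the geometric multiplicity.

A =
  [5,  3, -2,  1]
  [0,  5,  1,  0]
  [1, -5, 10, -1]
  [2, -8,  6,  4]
λ = 6: alg = 4, geom = 2

Step 1 — factor the characteristic polynomial to read off the algebraic multiplicities:
  χ_A(x) = (x - 6)^4

Step 2 — compute geometric multiplicities via the rank-nullity identity g(λ) = n − rank(A − λI):
  rank(A − (6)·I) = 2, so dim ker(A − (6)·I) = n − 2 = 2

Summary:
  λ = 6: algebraic multiplicity = 4, geometric multiplicity = 2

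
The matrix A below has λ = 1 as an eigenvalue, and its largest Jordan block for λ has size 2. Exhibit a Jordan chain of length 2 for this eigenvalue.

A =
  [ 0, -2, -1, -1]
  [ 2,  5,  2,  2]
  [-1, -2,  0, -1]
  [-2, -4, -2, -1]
A Jordan chain for λ = 1 of length 2:
v_1 = (-1, 2, -1, -2)ᵀ
v_2 = (1, 0, 0, 0)ᵀ

Let N = A − (1)·I. We want v_2 with N^2 v_2 = 0 but N^1 v_2 ≠ 0; then v_{j-1} := N · v_j for j = 2, …, 2.

Pick v_2 = (1, 0, 0, 0)ᵀ.
Then v_1 = N · v_2 = (-1, 2, -1, -2)ᵀ.

Sanity check: (A − (1)·I) v_1 = (0, 0, 0, 0)ᵀ = 0. ✓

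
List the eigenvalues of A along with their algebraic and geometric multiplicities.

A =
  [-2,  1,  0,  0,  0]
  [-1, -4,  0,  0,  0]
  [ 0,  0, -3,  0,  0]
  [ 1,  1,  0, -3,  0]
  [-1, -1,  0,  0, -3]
λ = -3: alg = 5, geom = 4

Step 1 — factor the characteristic polynomial to read off the algebraic multiplicities:
  χ_A(x) = (x + 3)^5

Step 2 — compute geometric multiplicities via the rank-nullity identity g(λ) = n − rank(A − λI):
  rank(A − (-3)·I) = 1, so dim ker(A − (-3)·I) = n − 1 = 4

Summary:
  λ = -3: algebraic multiplicity = 5, geometric multiplicity = 4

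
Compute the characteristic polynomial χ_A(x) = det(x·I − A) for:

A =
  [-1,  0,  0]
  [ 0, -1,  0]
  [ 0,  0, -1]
x^3 + 3*x^2 + 3*x + 1

Expanding det(x·I − A) (e.g. by cofactor expansion or by noting that A is similar to its Jordan form J, which has the same characteristic polynomial as A) gives
  χ_A(x) = x^3 + 3*x^2 + 3*x + 1
which factors as (x + 1)^3. The eigenvalues (with algebraic multiplicities) are λ = -1 with multiplicity 3.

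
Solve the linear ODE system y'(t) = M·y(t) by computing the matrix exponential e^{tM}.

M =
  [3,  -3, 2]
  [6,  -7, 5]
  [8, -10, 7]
e^{tM} =
  [t^2*exp(t) + 2*t*exp(t) + exp(t), -t^2*exp(t) - 3*t*exp(t), t^2*exp(t)/2 + 2*t*exp(t)]
  [2*t^2*exp(t) + 6*t*exp(t), -2*t^2*exp(t) - 8*t*exp(t) + exp(t), t^2*exp(t) + 5*t*exp(t)]
  [2*t^2*exp(t) + 8*t*exp(t), -2*t^2*exp(t) - 10*t*exp(t), t^2*exp(t) + 6*t*exp(t) + exp(t)]

Strategy: write M = P · J · P⁻¹ where J is a Jordan canonical form, so e^{tM} = P · e^{tJ} · P⁻¹, and e^{tJ} can be computed block-by-block.

M has Jordan form
J =
  [1, 1, 0]
  [0, 1, 1]
  [0, 0, 1]
(up to reordering of blocks).

Per-block formulas:
  For a 3×3 Jordan block J_3(1): exp(t · J_3(1)) = e^(1t)·(I + t·N + (t^2/2)·N^2), where N is the 3×3 nilpotent shift.

After assembling e^{tJ} and conjugating by P, we get:

e^{tM} =
  [t^2*exp(t) + 2*t*exp(t) + exp(t), -t^2*exp(t) - 3*t*exp(t), t^2*exp(t)/2 + 2*t*exp(t)]
  [2*t^2*exp(t) + 6*t*exp(t), -2*t^2*exp(t) - 8*t*exp(t) + exp(t), t^2*exp(t) + 5*t*exp(t)]
  [2*t^2*exp(t) + 8*t*exp(t), -2*t^2*exp(t) - 10*t*exp(t), t^2*exp(t) + 6*t*exp(t) + exp(t)]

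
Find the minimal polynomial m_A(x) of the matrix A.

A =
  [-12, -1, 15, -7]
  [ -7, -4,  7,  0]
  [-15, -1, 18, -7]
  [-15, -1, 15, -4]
x^3 + 5*x^2 - 8*x - 48

The characteristic polynomial is χ_A(x) = (x - 3)^2*(x + 4)^2, so the eigenvalues are known. The minimal polynomial is
  m_A(x) = Π_λ (x − λ)^{k_λ}
where k_λ is the size of the *largest* Jordan block for λ (equivalently, the smallest k with (A − λI)^k v = 0 for every generalised eigenvector v of λ).

  λ = -4: largest Jordan block has size 2, contributing (x + 4)^2
  λ = 3: largest Jordan block has size 1, contributing (x − 3)

So m_A(x) = (x - 3)*(x + 4)^2 = x^3 + 5*x^2 - 8*x - 48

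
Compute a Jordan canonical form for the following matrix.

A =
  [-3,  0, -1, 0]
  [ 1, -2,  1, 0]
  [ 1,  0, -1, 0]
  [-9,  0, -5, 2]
J_2(-2) ⊕ J_1(-2) ⊕ J_1(2)

The characteristic polynomial is
  det(x·I − A) = x^4 + 4*x^3 - 16*x - 16 = (x - 2)*(x + 2)^3

Eigenvalues and multiplicities (the geometric multiplicity of λ is n − rank(A − λI), which equals the number of Jordan blocks for λ):
  λ = -2: algebraic multiplicity = 3, geometric multiplicity = 2
  λ = 2: algebraic multiplicity = 1, geometric multiplicity = 1

Determining the block sizes for each eigenvalue:
  λ = -2: 2 blocks summing to 3 forces exactly one block of size 2 and the rest size 1 → block sizes [2, 1]
  λ = 2: one block (gm = 1), so the single block has size am = 1 → block sizes [1]

Assembling the blocks gives a Jordan form
J =
  [-2,  1,  0, 0]
  [ 0, -2,  0, 0]
  [ 0,  0, -2, 0]
  [ 0,  0,  0, 2]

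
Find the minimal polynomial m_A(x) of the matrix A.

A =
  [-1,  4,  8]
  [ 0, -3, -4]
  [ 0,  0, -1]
x^2 + 4*x + 3

The characteristic polynomial is χ_A(x) = (x + 1)^2*(x + 3), so the eigenvalues are known. The minimal polynomial is
  m_A(x) = Π_λ (x − λ)^{k_λ}
where k_λ is the size of the *largest* Jordan block for λ (equivalently, the smallest k with (A − λI)^k v = 0 for every generalised eigenvector v of λ).

  λ = -3: largest Jordan block has size 1, contributing (x + 3)
  λ = -1: largest Jordan block has size 1, contributing (x + 1)

So m_A(x) = (x + 1)*(x + 3) = x^2 + 4*x + 3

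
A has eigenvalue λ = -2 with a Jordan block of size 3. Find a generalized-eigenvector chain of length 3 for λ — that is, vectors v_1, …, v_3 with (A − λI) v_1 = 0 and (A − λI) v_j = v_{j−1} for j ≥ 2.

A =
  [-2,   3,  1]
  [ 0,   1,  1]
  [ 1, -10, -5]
A Jordan chain for λ = -2 of length 3:
v_1 = (1, 1, -3)ᵀ
v_2 = (0, 0, 1)ᵀ
v_3 = (1, 0, 0)ᵀ

Let N = A − (-2)·I. We want v_3 with N^3 v_3 = 0 but N^2 v_3 ≠ 0; then v_{j-1} := N · v_j for j = 3, …, 2.

Pick v_3 = (1, 0, 0)ᵀ.
Then v_2 = N · v_3 = (0, 0, 1)ᵀ.
Then v_1 = N · v_2 = (1, 1, -3)ᵀ.

Sanity check: (A − (-2)·I) v_1 = (0, 0, 0)ᵀ = 0. ✓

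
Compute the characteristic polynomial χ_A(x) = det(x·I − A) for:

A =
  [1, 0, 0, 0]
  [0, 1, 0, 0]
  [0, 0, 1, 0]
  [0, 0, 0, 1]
x^4 - 4*x^3 + 6*x^2 - 4*x + 1

Expanding det(x·I − A) (e.g. by cofactor expansion or by noting that A is similar to its Jordan form J, which has the same characteristic polynomial as A) gives
  χ_A(x) = x^4 - 4*x^3 + 6*x^2 - 4*x + 1
which factors as (x - 1)^4. The eigenvalues (with algebraic multiplicities) are λ = 1 with multiplicity 4.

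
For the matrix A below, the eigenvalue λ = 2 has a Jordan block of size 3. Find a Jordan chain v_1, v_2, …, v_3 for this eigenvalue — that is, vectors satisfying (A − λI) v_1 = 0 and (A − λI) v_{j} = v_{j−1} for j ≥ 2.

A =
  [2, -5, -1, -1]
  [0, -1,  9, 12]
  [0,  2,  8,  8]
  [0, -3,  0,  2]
A Jordan chain for λ = 2 of length 3:
v_1 = (-3, 0, 0, 0)ᵀ
v_2 = (-16, 0, 12, -9)ᵀ
v_3 = (0, 3, 1, 0)ᵀ

Let N = A − (2)·I. We want v_3 with N^3 v_3 = 0 but N^2 v_3 ≠ 0; then v_{j-1} := N · v_j for j = 3, …, 2.

Pick v_3 = (0, 3, 1, 0)ᵀ.
Then v_2 = N · v_3 = (-16, 0, 12, -9)ᵀ.
Then v_1 = N · v_2 = (-3, 0, 0, 0)ᵀ.

Sanity check: (A − (2)·I) v_1 = (0, 0, 0, 0)ᵀ = 0. ✓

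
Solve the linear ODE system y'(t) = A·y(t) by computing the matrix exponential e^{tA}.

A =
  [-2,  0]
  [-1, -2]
e^{tA} =
  [exp(-2*t), 0]
  [-t*exp(-2*t), exp(-2*t)]

Strategy: write A = P · J · P⁻¹ where J is a Jordan canonical form, so e^{tA} = P · e^{tJ} · P⁻¹, and e^{tJ} can be computed block-by-block.

A has Jordan form
J =
  [-2,  1]
  [ 0, -2]
(up to reordering of blocks).

Per-block formulas:
  For a 2×2 Jordan block J_2(-2): exp(t · J_2(-2)) = e^(-2t)·(I + t·N), where N is the 2×2 nilpotent shift.

After assembling e^{tJ} and conjugating by P, we get:

e^{tA} =
  [exp(-2*t), 0]
  [-t*exp(-2*t), exp(-2*t)]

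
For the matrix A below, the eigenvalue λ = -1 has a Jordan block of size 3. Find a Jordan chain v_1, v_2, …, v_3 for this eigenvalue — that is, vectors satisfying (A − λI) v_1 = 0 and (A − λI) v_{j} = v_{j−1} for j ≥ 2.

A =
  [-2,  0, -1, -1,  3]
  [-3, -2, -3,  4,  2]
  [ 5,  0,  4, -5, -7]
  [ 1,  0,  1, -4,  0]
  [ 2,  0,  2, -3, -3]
A Jordan chain for λ = -1 of length 3:
v_1 = (3, 0, -3, 0, 0)ᵀ
v_2 = (-2, -12, 20, 6, 9)ᵀ
v_3 = (3, -1, 0, -1, 0)ᵀ

Let N = A − (-1)·I. We want v_3 with N^3 v_3 = 0 but N^2 v_3 ≠ 0; then v_{j-1} := N · v_j for j = 3, …, 2.

Pick v_3 = (3, -1, 0, -1, 0)ᵀ.
Then v_2 = N · v_3 = (-2, -12, 20, 6, 9)ᵀ.
Then v_1 = N · v_2 = (3, 0, -3, 0, 0)ᵀ.

Sanity check: (A − (-1)·I) v_1 = (0, 0, 0, 0, 0)ᵀ = 0. ✓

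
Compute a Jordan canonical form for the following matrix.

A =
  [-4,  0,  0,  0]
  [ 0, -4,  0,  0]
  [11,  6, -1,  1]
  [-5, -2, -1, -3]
J_1(-4) ⊕ J_1(-4) ⊕ J_2(-2)

The characteristic polynomial is
  det(x·I − A) = x^4 + 12*x^3 + 52*x^2 + 96*x + 64 = (x + 2)^2*(x + 4)^2

Eigenvalues and multiplicities (the geometric multiplicity of λ is n − rank(A − λI), which equals the number of Jordan blocks for λ):
  λ = -4: algebraic multiplicity = 2, geometric multiplicity = 2
  λ = -2: algebraic multiplicity = 2, geometric multiplicity = 1

Determining the block sizes for each eigenvalue:
  λ = -4: gm = am = 2, so every block has size 1 → block sizes [1, 1]
  λ = -2: one block (gm = 1), so the single block has size am = 2 → block sizes [2]

Assembling the blocks gives a Jordan form
J =
  [-4,  0,  0,  0]
  [ 0, -4,  0,  0]
  [ 0,  0, -2,  1]
  [ 0,  0,  0, -2]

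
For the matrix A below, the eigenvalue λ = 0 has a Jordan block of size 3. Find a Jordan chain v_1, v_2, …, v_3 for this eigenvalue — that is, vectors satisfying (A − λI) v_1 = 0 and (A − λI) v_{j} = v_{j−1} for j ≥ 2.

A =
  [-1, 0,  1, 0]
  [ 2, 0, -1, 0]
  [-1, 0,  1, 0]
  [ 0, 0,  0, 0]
A Jordan chain for λ = 0 of length 3:
v_1 = (0, -1, 0, 0)ᵀ
v_2 = (-1, 2, -1, 0)ᵀ
v_3 = (1, 0, 0, 0)ᵀ

Let N = A − (0)·I. We want v_3 with N^3 v_3 = 0 but N^2 v_3 ≠ 0; then v_{j-1} := N · v_j for j = 3, …, 2.

Pick v_3 = (1, 0, 0, 0)ᵀ.
Then v_2 = N · v_3 = (-1, 2, -1, 0)ᵀ.
Then v_1 = N · v_2 = (0, -1, 0, 0)ᵀ.

Sanity check: (A − (0)·I) v_1 = (0, 0, 0, 0)ᵀ = 0. ✓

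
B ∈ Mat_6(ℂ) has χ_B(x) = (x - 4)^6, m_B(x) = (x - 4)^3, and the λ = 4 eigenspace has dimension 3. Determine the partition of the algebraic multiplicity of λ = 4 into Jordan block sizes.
Block sizes for λ = 4: [3, 2, 1]

Step 1 — from the characteristic polynomial, algebraic multiplicity of λ = 4 is 6. From dim ker(B − (4)·I) = 3, there are exactly 3 Jordan blocks for λ = 4.
Step 2 — from the minimal polynomial, the factor (x − 4)^3 tells us the largest block for λ = 4 has size 3.
Step 3 — with total size 6, 3 blocks, and largest block 3, the block sizes (in nonincreasing order) are [3, 2, 1].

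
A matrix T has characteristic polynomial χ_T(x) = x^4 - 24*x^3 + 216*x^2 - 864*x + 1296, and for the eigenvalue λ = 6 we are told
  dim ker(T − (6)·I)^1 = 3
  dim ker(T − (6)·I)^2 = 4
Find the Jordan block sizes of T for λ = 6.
Block sizes for λ = 6: [2, 1, 1]

From the dimensions of kernels of powers, the number of Jordan blocks of size at least j is d_j − d_{j−1} where d_j = dim ker(N^j) (with d_0 = 0). Computing the differences gives [3, 1].
The number of blocks of size exactly k is (#blocks of size ≥ k) − (#blocks of size ≥ k + 1), so the partition is: 2 block(s) of size 1, 1 block(s) of size 2.
In nonincreasing order the block sizes are [2, 1, 1].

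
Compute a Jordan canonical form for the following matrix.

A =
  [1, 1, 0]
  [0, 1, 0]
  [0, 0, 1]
J_2(1) ⊕ J_1(1)

The characteristic polynomial is
  det(x·I − A) = x^3 - 3*x^2 + 3*x - 1 = (x - 1)^3

Eigenvalues and multiplicities (the geometric multiplicity of λ is n − rank(A − λI), which equals the number of Jordan blocks for λ):
  λ = 1: algebraic multiplicity = 3, geometric multiplicity = 2

Determining the block sizes for each eigenvalue:
  λ = 1: 2 blocks summing to 3 forces exactly one block of size 2 and the rest size 1 → block sizes [2, 1]

Assembling the blocks gives a Jordan form
J =
  [1, 1, 0]
  [0, 1, 0]
  [0, 0, 1]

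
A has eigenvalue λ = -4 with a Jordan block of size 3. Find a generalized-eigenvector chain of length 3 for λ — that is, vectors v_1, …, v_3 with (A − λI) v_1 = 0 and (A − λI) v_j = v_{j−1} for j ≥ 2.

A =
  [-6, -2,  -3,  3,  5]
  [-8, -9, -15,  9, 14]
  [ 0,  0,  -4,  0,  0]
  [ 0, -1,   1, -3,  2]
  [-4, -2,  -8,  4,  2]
A Jordan chain for λ = -4 of length 3:
v_1 = (1, 4, 0, 0, 2)ᵀ
v_2 = (-2, -5, 0, -1, -2)ᵀ
v_3 = (0, 1, 0, 0, 0)ᵀ

Let N = A − (-4)·I. We want v_3 with N^3 v_3 = 0 but N^2 v_3 ≠ 0; then v_{j-1} := N · v_j for j = 3, …, 2.

Pick v_3 = (0, 1, 0, 0, 0)ᵀ.
Then v_2 = N · v_3 = (-2, -5, 0, -1, -2)ᵀ.
Then v_1 = N · v_2 = (1, 4, 0, 0, 2)ᵀ.

Sanity check: (A − (-4)·I) v_1 = (0, 0, 0, 0, 0)ᵀ = 0. ✓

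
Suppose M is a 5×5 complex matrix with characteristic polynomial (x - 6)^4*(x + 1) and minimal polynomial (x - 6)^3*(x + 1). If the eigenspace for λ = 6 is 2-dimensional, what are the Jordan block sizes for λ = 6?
Block sizes for λ = 6: [3, 1]

Step 1 — from the characteristic polynomial, algebraic multiplicity of λ = 6 is 4. From dim ker(M − (6)·I) = 2, there are exactly 2 Jordan blocks for λ = 6.
Step 2 — from the minimal polynomial, the factor (x − 6)^3 tells us the largest block for λ = 6 has size 3.
Step 3 — with total size 4, 2 blocks, and largest block 3, the block sizes (in nonincreasing order) are [3, 1].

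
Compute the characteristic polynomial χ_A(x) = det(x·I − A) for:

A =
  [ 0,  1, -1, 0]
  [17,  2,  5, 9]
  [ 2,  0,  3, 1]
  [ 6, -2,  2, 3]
x^4 - 8*x^3 + 22*x^2 - 24*x + 9

Expanding det(x·I − A) (e.g. by cofactor expansion or by noting that A is similar to its Jordan form J, which has the same characteristic polynomial as A) gives
  χ_A(x) = x^4 - 8*x^3 + 22*x^2 - 24*x + 9
which factors as (x - 3)^2*(x - 1)^2. The eigenvalues (with algebraic multiplicities) are λ = 1 with multiplicity 2, λ = 3 with multiplicity 2.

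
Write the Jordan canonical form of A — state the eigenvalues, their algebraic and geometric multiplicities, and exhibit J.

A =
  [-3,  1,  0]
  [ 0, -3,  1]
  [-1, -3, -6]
J_3(-4)

The characteristic polynomial is
  det(x·I − A) = x^3 + 12*x^2 + 48*x + 64 = (x + 4)^3

Eigenvalues and multiplicities (the geometric multiplicity of λ is n − rank(A − λI), which equals the number of Jordan blocks for λ):
  λ = -4: algebraic multiplicity = 3, geometric multiplicity = 1

Determining the block sizes for each eigenvalue:
  λ = -4: one block (gm = 1), so the single block has size am = 3 → block sizes [3]

Assembling the blocks gives a Jordan form
J =
  [-4,  1,  0]
  [ 0, -4,  1]
  [ 0,  0, -4]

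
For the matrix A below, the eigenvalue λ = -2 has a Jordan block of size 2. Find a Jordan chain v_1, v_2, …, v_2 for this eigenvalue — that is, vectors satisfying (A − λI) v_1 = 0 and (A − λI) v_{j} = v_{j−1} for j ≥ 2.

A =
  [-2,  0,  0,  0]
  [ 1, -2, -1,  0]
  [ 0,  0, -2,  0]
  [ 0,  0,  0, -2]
A Jordan chain for λ = -2 of length 2:
v_1 = (0, 1, 0, 0)ᵀ
v_2 = (1, 0, 0, 0)ᵀ

Let N = A − (-2)·I. We want v_2 with N^2 v_2 = 0 but N^1 v_2 ≠ 0; then v_{j-1} := N · v_j for j = 2, …, 2.

Pick v_2 = (1, 0, 0, 0)ᵀ.
Then v_1 = N · v_2 = (0, 1, 0, 0)ᵀ.

Sanity check: (A − (-2)·I) v_1 = (0, 0, 0, 0)ᵀ = 0. ✓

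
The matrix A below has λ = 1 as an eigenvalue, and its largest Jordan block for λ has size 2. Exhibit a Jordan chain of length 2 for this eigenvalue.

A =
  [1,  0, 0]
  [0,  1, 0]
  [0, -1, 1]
A Jordan chain for λ = 1 of length 2:
v_1 = (0, 0, -1)ᵀ
v_2 = (0, 1, 0)ᵀ

Let N = A − (1)·I. We want v_2 with N^2 v_2 = 0 but N^1 v_2 ≠ 0; then v_{j-1} := N · v_j for j = 2, …, 2.

Pick v_2 = (0, 1, 0)ᵀ.
Then v_1 = N · v_2 = (0, 0, -1)ᵀ.

Sanity check: (A − (1)·I) v_1 = (0, 0, 0)ᵀ = 0. ✓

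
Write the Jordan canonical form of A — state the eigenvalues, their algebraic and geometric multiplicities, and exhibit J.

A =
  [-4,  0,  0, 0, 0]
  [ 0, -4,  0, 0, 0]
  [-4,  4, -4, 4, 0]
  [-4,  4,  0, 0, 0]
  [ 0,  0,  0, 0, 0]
J_1(-4) ⊕ J_1(-4) ⊕ J_1(-4) ⊕ J_1(0) ⊕ J_1(0)

The characteristic polynomial is
  det(x·I − A) = x^5 + 12*x^4 + 48*x^3 + 64*x^2 = x^2*(x + 4)^3

Eigenvalues and multiplicities (the geometric multiplicity of λ is n − rank(A − λI), which equals the number of Jordan blocks for λ):
  λ = -4: algebraic multiplicity = 3, geometric multiplicity = 3
  λ = 0: algebraic multiplicity = 2, geometric multiplicity = 2

Determining the block sizes for each eigenvalue:
  λ = -4: gm = am = 3, so every block has size 1 → block sizes [1, 1, 1]
  λ = 0: gm = am = 2, so every block has size 1 → block sizes [1, 1]

Assembling the blocks gives a Jordan form
J =
  [-4,  0,  0, 0, 0]
  [ 0, -4,  0, 0, 0]
  [ 0,  0, -4, 0, 0]
  [ 0,  0,  0, 0, 0]
  [ 0,  0,  0, 0, 0]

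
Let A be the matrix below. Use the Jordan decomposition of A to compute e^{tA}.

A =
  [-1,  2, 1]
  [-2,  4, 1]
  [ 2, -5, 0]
e^{tA} =
  [t^2*exp(t) - 2*t*exp(t) + exp(t), -3*t^2*exp(t)/2 + 2*t*exp(t), -t^2*exp(t)/2 + t*exp(t)]
  [-2*t*exp(t), 3*t*exp(t) + exp(t), t*exp(t)]
  [2*t^2*exp(t) + 2*t*exp(t), -3*t^2*exp(t) - 5*t*exp(t), -t^2*exp(t) - t*exp(t) + exp(t)]

Strategy: write A = P · J · P⁻¹ where J is a Jordan canonical form, so e^{tA} = P · e^{tJ} · P⁻¹, and e^{tJ} can be computed block-by-block.

A has Jordan form
J =
  [1, 1, 0]
  [0, 1, 1]
  [0, 0, 1]
(up to reordering of blocks).

Per-block formulas:
  For a 3×3 Jordan block J_3(1): exp(t · J_3(1)) = e^(1t)·(I + t·N + (t^2/2)·N^2), where N is the 3×3 nilpotent shift.

After assembling e^{tJ} and conjugating by P, we get:

e^{tA} =
  [t^2*exp(t) - 2*t*exp(t) + exp(t), -3*t^2*exp(t)/2 + 2*t*exp(t), -t^2*exp(t)/2 + t*exp(t)]
  [-2*t*exp(t), 3*t*exp(t) + exp(t), t*exp(t)]
  [2*t^2*exp(t) + 2*t*exp(t), -3*t^2*exp(t) - 5*t*exp(t), -t^2*exp(t) - t*exp(t) + exp(t)]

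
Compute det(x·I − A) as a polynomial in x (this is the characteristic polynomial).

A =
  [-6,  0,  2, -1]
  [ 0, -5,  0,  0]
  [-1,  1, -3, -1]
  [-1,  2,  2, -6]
x^4 + 20*x^3 + 150*x^2 + 500*x + 625

Expanding det(x·I − A) (e.g. by cofactor expansion or by noting that A is similar to its Jordan form J, which has the same characteristic polynomial as A) gives
  χ_A(x) = x^4 + 20*x^3 + 150*x^2 + 500*x + 625
which factors as (x + 5)^4. The eigenvalues (with algebraic multiplicities) are λ = -5 with multiplicity 4.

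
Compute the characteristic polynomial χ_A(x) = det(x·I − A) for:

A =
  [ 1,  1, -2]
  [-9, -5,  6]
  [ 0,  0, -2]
x^3 + 6*x^2 + 12*x + 8

Expanding det(x·I − A) (e.g. by cofactor expansion or by noting that A is similar to its Jordan form J, which has the same characteristic polynomial as A) gives
  χ_A(x) = x^3 + 6*x^2 + 12*x + 8
which factors as (x + 2)^3. The eigenvalues (with algebraic multiplicities) are λ = -2 with multiplicity 3.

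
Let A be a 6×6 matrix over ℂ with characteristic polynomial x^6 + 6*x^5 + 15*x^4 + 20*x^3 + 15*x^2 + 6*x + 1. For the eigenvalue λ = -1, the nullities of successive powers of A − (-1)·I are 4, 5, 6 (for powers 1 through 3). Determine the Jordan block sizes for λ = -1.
Block sizes for λ = -1: [3, 1, 1, 1]

From the dimensions of kernels of powers, the number of Jordan blocks of size at least j is d_j − d_{j−1} where d_j = dim ker(N^j) (with d_0 = 0). Computing the differences gives [4, 1, 1].
The number of blocks of size exactly k is (#blocks of size ≥ k) − (#blocks of size ≥ k + 1), so the partition is: 3 block(s) of size 1, 1 block(s) of size 3.
In nonincreasing order the block sizes are [3, 1, 1, 1].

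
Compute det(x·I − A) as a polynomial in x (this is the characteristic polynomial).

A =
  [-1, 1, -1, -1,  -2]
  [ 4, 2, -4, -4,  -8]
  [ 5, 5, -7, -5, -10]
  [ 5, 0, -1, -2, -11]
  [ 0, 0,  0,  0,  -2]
x^5 + 10*x^4 + 40*x^3 + 80*x^2 + 80*x + 32

Expanding det(x·I − A) (e.g. by cofactor expansion or by noting that A is similar to its Jordan form J, which has the same characteristic polynomial as A) gives
  χ_A(x) = x^5 + 10*x^4 + 40*x^3 + 80*x^2 + 80*x + 32
which factors as (x + 2)^5. The eigenvalues (with algebraic multiplicities) are λ = -2 with multiplicity 5.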